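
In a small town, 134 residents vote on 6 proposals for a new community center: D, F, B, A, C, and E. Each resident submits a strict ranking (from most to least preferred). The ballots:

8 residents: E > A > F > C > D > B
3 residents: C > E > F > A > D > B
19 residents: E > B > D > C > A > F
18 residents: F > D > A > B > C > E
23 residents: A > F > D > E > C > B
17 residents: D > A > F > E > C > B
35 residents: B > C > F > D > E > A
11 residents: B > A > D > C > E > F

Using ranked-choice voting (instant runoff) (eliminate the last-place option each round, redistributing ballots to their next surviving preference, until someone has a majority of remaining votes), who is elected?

A

Round 1: D 17, F 18, B 46, A 23, C 3, E 27. Eliminate C.
Round 2: D 17, F 18, B 46, A 23, E 30. Eliminate D.
Round 3: F 18, B 46, A 40, E 30. Eliminate F.
Round 4: B 46, A 58, E 30. Eliminate E.
Round 5: B 65, A 69. A has a majority.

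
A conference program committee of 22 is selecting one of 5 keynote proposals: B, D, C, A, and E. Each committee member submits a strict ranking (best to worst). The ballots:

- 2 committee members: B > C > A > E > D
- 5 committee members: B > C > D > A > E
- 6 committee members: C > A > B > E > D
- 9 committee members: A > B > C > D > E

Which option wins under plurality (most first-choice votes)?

A

First-place votes: B 7, D 0, C 6, A 9, E 0.
A has the most first-place votes.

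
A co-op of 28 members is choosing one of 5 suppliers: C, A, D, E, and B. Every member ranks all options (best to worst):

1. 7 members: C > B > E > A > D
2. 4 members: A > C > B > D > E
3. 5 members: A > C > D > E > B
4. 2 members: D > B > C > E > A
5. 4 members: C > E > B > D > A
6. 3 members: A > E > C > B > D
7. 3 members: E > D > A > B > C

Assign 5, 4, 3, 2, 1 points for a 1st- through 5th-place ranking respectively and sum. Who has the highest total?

C

C: 7·5 + 4·4 + 5·4 + 2·3 + 4·5 + 3·3 + 3·1 = 109
A: 7·2 + 4·5 + 5·5 + 2·1 + 4·1 + 3·5 + 3·3 = 89
D: 7·1 + 4·2 + 5·3 + 2·5 + 4·2 + 3·1 + 3·4 = 63
E: 7·3 + 4·1 + 5·2 + 2·2 + 4·4 + 3·4 + 3·5 = 82
B: 7·4 + 4·3 + 5·1 + 2·4 + 4·3 + 3·2 + 3·2 = 77
C has the highest Borda score (109).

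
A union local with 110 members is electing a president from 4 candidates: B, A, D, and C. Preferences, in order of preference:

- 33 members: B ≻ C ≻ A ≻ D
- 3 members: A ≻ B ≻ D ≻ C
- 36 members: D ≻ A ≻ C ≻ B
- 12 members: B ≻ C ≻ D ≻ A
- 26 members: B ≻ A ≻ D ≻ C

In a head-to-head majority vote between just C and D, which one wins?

D

Voters preferring C to D: 45; preferring D to C: 65.
D wins the head-to-head.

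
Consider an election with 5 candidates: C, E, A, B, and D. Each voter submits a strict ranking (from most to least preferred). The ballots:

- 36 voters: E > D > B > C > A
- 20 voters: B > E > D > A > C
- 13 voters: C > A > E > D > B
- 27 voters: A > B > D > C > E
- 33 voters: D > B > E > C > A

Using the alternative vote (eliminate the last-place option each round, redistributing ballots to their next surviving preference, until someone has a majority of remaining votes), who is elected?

Round 1: C 13, E 36, A 27, B 20, D 33. Eliminate C.
Round 2: E 36, A 40, B 20, D 33. Eliminate B.
Round 3: E 56, A 40, D 33. Eliminate D.
Round 4: E 89, A 40. E has a majority.

E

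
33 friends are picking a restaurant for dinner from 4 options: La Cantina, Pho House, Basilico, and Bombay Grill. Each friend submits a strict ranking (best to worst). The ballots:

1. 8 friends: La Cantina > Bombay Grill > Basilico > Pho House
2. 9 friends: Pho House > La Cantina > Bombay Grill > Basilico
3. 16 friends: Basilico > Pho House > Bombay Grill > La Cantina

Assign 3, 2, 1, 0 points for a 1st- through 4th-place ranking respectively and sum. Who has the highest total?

Pho House

La Cantina: 8·3 + 9·2 + 16·0 = 42
Pho House: 8·0 + 9·3 + 16·2 = 59
Basilico: 8·1 + 9·0 + 16·3 = 56
Bombay Grill: 8·2 + 9·1 + 16·1 = 41
Pho House has the highest Borda score (59).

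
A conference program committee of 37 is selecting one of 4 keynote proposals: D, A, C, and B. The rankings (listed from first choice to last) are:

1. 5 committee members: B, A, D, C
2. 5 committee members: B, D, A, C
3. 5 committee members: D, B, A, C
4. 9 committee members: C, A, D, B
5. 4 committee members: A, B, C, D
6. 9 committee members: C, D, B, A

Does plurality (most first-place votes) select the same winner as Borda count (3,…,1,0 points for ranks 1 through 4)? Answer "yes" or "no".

Plurality — first-place votes: D 5, A 4, C 18, B 10. Winner: C.
Borda — scores: D 57, A 50, C 58, B 57. Winner: C.
The two methods agree.

yes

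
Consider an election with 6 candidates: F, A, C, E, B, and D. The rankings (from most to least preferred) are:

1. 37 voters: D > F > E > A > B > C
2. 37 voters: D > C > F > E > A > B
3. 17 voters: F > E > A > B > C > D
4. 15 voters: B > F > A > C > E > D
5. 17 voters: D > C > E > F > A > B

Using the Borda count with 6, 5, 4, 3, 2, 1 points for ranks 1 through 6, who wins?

F: 37·5 + 37·4 + 17·6 + 15·5 + 17·3 = 561
A: 37·3 + 37·2 + 17·4 + 15·4 + 17·2 = 347
C: 37·1 + 37·5 + 17·2 + 15·3 + 17·5 = 386
E: 37·4 + 37·3 + 17·5 + 15·2 + 17·4 = 442
B: 37·2 + 37·1 + 17·3 + 15·6 + 17·1 = 269
D: 37·6 + 37·6 + 17·1 + 15·1 + 17·6 = 578
D has the highest Borda score (578).

D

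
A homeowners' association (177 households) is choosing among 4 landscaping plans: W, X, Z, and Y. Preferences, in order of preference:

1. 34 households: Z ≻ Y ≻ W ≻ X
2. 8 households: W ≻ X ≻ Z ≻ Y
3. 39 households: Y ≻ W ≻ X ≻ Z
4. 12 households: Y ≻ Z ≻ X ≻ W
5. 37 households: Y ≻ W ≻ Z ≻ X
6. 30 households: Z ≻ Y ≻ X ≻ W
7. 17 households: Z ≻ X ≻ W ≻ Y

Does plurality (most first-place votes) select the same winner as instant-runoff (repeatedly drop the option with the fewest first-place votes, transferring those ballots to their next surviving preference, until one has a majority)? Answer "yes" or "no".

no

Plurality — first-place votes: W 8, X 0, Z 81, Y 88. Winner: Y.
Instant-runoff — R1 W 8, X 0, Z 81, Y 88 (X out); R2 W 8, Z 81, Y 88 (W out); R3 Z 89, Y 88 (Z winner). Winner: Z.
The two methods disagree.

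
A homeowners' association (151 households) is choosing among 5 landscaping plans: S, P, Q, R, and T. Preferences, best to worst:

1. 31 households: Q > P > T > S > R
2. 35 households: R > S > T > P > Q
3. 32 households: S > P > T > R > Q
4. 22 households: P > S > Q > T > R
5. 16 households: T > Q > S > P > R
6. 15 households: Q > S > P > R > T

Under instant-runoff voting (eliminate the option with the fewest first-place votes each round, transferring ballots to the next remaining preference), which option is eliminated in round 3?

R

Round 1: S 32, P 22, Q 46, R 35, T 16. Eliminate T.
Round 2: S 32, P 22, Q 62, R 35. Eliminate P.
Round 3: S 54, Q 62, R 35. Eliminate R.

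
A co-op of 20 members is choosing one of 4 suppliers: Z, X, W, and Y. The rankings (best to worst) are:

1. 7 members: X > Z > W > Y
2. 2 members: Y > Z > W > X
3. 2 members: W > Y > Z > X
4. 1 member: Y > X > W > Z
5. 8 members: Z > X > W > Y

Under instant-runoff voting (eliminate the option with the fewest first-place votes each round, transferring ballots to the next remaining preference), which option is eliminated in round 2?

Round 1: Z 8, X 7, W 2, Y 3. Eliminate W.
Round 2: Z 8, X 7, Y 5. Eliminate Y.

Y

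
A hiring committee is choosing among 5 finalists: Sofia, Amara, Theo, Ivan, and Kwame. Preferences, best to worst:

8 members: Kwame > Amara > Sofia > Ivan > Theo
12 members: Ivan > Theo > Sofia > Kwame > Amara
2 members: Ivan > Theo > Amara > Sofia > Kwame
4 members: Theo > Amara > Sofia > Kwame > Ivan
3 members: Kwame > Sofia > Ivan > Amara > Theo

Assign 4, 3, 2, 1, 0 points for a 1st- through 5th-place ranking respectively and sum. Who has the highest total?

Ivan

Sofia: 8·2 + 12·2 + 2·1 + 4·2 + 3·3 = 59
Amara: 8·3 + 12·0 + 2·2 + 4·3 + 3·1 = 43
Theo: 8·0 + 12·3 + 2·3 + 4·4 + 3·0 = 58
Ivan: 8·1 + 12·4 + 2·4 + 4·0 + 3·2 = 70
Kwame: 8·4 + 12·1 + 2·0 + 4·1 + 3·4 = 60
Ivan has the highest Borda score (70).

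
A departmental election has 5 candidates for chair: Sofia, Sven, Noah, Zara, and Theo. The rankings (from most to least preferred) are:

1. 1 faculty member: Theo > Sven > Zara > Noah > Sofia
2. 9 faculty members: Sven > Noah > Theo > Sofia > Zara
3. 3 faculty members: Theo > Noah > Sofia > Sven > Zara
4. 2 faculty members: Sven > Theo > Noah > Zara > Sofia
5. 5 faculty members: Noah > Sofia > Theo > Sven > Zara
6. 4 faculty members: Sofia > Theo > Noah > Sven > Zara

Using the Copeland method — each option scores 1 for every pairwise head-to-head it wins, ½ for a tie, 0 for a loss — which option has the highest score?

Sofia: beats Zara; ties Sven; loses to Noah and Theo → score 1.5.
Sven: beats Zara; ties Sofia and Noah; loses to Theo → score 2.
Noah: beats Sofia, Zara, and Theo; ties Sven → score 3.5.
Zara: loses to Sofia, Sven, Noah, and Theo → score 0.
Theo: beats Sofia, Sven, and Zara; loses to Noah → score 3.
Noah has the best pairwise record.

Noah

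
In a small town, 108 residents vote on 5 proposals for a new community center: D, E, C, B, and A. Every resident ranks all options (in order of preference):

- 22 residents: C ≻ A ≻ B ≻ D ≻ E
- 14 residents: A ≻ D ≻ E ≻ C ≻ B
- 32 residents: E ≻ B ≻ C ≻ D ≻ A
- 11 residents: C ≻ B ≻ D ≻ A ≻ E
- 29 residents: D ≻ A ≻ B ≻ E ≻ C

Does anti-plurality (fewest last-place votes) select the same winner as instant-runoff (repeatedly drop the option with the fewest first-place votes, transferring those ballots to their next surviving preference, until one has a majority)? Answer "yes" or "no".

no

Anti-plurality — last-place votes: D 0, E 33, C 29, B 14, A 32. Winner: D.
Instant-runoff — R1 D 29, E 32, C 33, B 0, A 14 (B out); R2 D 29, E 32, C 33, A 14 (A out); R3 D 43, E 32, C 33 (E out); R4 D 43, C 65 (C winner). Winner: C.
The two methods disagree.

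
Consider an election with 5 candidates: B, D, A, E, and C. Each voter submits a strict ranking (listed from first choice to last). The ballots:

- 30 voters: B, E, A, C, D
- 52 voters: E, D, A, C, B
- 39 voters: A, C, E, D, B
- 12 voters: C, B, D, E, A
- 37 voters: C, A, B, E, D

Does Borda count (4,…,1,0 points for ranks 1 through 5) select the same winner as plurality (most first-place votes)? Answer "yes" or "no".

no

Borda — scores: B 230, D 219, A 431, E 425, C 395. Winner: A.
Plurality — first-place votes: B 30, D 0, A 39, E 52, C 49. Winner: E.
The two methods disagree.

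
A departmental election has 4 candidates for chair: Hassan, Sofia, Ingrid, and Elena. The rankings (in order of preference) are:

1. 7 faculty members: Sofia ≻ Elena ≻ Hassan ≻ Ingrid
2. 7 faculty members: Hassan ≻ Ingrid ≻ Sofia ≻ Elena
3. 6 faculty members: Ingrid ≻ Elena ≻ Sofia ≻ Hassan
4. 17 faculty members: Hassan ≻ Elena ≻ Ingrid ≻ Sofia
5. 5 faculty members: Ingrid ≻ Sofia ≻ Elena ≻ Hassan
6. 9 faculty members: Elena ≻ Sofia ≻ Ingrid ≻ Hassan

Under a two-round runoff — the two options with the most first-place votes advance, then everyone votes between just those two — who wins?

Hassan

Round 1 first-place votes: Hassan 24, Sofia 7, Ingrid 11, Elena 9.
Hassan and Ingrid advance.
Runoff: Hassan is preferred to Ingrid by 31 voters; Ingrid by 20.
Hassan wins the runoff.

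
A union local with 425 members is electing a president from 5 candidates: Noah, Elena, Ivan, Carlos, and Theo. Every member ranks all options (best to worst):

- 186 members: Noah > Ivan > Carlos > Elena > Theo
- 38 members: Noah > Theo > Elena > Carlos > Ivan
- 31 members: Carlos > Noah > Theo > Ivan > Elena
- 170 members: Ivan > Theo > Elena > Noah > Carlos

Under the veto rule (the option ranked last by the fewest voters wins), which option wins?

Last-place votes: Noah 0, Elena 31, Ivan 38, Carlos 170, Theo 186.
Noah is ranked last by the fewest voters, so Noah wins.

Noah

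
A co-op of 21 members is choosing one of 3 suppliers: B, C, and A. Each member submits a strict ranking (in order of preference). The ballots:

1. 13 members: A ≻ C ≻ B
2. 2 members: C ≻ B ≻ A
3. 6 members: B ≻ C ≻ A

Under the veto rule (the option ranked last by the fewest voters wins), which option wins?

Last-place votes: B 13, C 0, A 8.
C is ranked last by the fewest voters, so C wins.

C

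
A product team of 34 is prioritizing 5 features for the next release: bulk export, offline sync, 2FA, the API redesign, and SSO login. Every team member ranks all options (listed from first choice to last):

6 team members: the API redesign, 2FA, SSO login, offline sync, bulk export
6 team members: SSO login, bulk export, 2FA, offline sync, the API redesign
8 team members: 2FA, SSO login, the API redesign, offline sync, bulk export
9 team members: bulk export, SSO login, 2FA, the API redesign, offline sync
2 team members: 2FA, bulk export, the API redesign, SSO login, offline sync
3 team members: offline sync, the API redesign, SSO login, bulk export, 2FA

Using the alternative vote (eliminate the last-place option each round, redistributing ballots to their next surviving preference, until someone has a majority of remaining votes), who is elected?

Round 1: bulk export 9, offline sync 3, 2FA 10, the API redesign 6, SSO login 6. Eliminate offline sync.
Round 2: bulk export 9, 2FA 10, the API redesign 9, SSO login 6. Eliminate SSO login.
Round 3: bulk export 15, 2FA 10, the API redesign 9. Eliminate the API redesign.
Round 4: bulk export 18, 2FA 16. Bulk export has a majority.

bulk export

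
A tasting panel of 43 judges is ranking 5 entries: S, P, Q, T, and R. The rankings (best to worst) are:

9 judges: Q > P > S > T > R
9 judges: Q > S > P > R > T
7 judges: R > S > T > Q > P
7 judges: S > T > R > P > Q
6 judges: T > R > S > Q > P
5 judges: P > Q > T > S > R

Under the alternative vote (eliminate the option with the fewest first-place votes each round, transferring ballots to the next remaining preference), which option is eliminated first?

Round 1: S 7, P 5, Q 18, T 6, R 7. Eliminate P.

P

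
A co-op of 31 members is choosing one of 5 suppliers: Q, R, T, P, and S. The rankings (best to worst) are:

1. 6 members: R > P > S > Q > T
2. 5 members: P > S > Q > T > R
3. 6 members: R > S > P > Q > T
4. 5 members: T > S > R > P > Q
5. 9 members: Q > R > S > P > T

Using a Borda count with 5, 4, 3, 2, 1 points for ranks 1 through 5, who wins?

Q: 6·2 + 5·3 + 6·2 + 5·1 + 9·5 = 89
R: 6·5 + 5·1 + 6·5 + 5·3 + 9·4 = 116
T: 6·1 + 5·2 + 6·1 + 5·5 + 9·1 = 56
P: 6·4 + 5·5 + 6·3 + 5·2 + 9·2 = 95
S: 6·3 + 5·4 + 6·4 + 5·4 + 9·3 = 109
R has the highest Borda score (116).

R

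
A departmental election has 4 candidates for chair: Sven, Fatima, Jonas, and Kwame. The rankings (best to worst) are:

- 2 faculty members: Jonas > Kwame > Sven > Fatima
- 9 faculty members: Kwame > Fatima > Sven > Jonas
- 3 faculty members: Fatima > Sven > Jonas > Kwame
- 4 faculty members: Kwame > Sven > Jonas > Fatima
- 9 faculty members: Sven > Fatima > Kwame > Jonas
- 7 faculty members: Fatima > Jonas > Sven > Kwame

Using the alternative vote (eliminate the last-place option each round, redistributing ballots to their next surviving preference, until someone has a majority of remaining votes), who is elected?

Round 1: Sven 9, Fatima 10, Jonas 2, Kwame 13. Eliminate Jonas.
Round 2: Sven 9, Fatima 10, Kwame 15. Eliminate Sven.
Round 3: Fatima 19, Kwame 15. Fatima has a majority.

Fatima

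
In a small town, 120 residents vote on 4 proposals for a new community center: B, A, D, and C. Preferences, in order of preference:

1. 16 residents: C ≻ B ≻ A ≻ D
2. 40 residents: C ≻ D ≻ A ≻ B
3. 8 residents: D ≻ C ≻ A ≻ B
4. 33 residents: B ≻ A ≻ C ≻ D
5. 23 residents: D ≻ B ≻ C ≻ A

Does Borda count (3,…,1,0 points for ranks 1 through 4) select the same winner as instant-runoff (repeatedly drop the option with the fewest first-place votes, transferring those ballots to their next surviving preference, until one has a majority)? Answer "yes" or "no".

yes

Borda — scores: B 177, A 130, D 173, C 240. Winner: C.
Instant-runoff — R1 B 33, A 0, D 31, C 56 (A out); R2 B 33, D 31, C 56 (D out); R3 B 56, C 64 (C winner). Winner: C.
The two methods agree.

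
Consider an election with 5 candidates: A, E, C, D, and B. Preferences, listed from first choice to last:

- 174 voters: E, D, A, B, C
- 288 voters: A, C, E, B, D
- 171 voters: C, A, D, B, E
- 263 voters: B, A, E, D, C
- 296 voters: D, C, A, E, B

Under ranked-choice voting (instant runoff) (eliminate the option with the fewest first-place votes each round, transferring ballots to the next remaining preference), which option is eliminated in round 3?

B

Round 1: A 288, E 174, C 171, D 296, B 263. Eliminate C.
Round 2: A 459, E 174, D 296, B 263. Eliminate E.
Round 3: A 459, D 470, B 263. Eliminate B.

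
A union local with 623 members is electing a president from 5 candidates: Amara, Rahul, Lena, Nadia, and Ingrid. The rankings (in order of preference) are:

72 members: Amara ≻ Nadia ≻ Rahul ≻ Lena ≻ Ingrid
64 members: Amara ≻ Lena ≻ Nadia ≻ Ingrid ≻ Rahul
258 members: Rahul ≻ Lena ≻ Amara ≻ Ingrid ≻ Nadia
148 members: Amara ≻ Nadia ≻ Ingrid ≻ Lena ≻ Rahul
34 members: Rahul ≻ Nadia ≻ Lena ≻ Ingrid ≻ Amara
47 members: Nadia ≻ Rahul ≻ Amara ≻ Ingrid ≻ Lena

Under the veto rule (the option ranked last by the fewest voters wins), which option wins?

Last-place votes: Amara 34, Rahul 212, Lena 47, Nadia 258, Ingrid 72.
Amara is ranked last by the fewest voters, so Amara wins.

Amara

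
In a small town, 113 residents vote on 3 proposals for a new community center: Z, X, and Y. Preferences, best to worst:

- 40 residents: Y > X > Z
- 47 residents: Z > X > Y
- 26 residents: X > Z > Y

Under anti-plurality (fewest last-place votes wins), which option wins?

X

Last-place votes: Z 40, X 0, Y 73.
X is ranked last by the fewest voters, so X wins.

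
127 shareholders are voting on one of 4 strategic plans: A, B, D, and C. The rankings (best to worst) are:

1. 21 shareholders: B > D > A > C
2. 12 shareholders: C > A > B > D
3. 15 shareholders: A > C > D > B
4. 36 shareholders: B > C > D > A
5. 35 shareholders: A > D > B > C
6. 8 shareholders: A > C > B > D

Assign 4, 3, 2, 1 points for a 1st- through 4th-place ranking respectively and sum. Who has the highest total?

A: 21·2 + 12·3 + 15·4 + 36·1 + 35·4 + 8·4 = 346
B: 21·4 + 12·2 + 15·1 + 36·4 + 35·2 + 8·2 = 353
D: 21·3 + 12·1 + 15·2 + 36·2 + 35·3 + 8·1 = 290
C: 21·1 + 12·4 + 15·3 + 36·3 + 35·1 + 8·3 = 281
B has the highest Borda score (353).

B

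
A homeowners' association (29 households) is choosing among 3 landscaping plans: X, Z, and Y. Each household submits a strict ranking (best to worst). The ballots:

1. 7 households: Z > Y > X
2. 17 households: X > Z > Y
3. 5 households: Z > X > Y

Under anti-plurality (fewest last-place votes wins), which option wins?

Last-place votes: X 7, Z 0, Y 22.
Z is ranked last by the fewest voters, so Z wins.

Z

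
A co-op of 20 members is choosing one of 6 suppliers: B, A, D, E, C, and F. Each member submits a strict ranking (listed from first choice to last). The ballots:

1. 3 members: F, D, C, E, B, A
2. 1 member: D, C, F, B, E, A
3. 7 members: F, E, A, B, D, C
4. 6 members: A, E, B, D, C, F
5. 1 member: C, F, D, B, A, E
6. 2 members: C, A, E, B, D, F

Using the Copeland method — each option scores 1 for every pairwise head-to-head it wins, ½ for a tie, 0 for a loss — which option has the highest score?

B: beats D and C; loses to A, E, and F → score 2.
A: beats B, D, and C; loses to E and F → score 3.
D: beats C; loses to B, A, E, and F → score 1.
E: beats B, A, D, and C; loses to F → score 4.
C: ties F; loses to B, A, D, and E → score 0.5.
F: beats B, A, D, and E; ties C → score 4.5.
F has the best pairwise record.

F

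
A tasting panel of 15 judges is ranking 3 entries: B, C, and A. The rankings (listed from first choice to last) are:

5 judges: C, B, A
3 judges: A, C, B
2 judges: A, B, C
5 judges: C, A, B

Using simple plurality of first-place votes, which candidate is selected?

C

First-place votes: B 0, C 10, A 5.
C has the most first-place votes.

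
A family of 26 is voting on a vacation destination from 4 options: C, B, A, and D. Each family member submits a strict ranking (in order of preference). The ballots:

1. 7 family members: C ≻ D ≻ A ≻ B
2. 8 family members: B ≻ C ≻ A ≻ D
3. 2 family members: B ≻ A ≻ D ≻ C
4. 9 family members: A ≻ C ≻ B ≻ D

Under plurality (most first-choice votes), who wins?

First-place votes: C 7, B 10, A 9, D 0.
B has the most first-place votes.

B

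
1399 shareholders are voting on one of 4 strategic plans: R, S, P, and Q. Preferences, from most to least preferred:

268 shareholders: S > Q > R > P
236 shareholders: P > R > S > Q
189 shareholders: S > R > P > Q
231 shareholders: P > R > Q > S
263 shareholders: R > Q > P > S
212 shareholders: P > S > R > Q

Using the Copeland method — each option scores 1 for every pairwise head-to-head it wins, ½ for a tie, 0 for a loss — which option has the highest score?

R

R: beats S, P, and Q → score 3.
S: beats Q; loses to R and P → score 1.
P: beats S and Q; loses to R → score 2.
Q: loses to R, S, and P → score 0.
R has the best pairwise record.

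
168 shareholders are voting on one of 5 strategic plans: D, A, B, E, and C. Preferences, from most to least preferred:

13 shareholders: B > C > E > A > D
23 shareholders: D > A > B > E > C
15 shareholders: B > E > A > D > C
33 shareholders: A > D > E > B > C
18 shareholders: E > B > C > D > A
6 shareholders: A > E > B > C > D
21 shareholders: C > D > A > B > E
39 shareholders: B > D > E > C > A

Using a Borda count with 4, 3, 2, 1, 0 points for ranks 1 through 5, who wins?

B

D: 13·0 + 23·4 + 15·1 + 33·3 + 18·1 + 6·0 + 21·3 + 39·3 = 404
A: 13·1 + 23·3 + 15·2 + 33·4 + 18·0 + 6·4 + 21·2 + 39·0 = 310
B: 13·4 + 23·2 + 15·4 + 33·1 + 18·3 + 6·2 + 21·1 + 39·4 = 434
E: 13·2 + 23·1 + 15·3 + 33·2 + 18·4 + 6·3 + 21·0 + 39·2 = 328
C: 13·3 + 23·0 + 15·0 + 33·0 + 18·2 + 6·1 + 21·4 + 39·1 = 204
B has the highest Borda score (434).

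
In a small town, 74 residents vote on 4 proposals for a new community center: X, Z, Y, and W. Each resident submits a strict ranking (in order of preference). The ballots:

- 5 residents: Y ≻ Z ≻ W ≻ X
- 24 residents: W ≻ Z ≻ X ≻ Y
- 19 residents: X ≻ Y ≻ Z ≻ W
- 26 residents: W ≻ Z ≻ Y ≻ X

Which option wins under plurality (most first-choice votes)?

First-place votes: X 19, Z 0, Y 5, W 50.
W has the most first-place votes.

W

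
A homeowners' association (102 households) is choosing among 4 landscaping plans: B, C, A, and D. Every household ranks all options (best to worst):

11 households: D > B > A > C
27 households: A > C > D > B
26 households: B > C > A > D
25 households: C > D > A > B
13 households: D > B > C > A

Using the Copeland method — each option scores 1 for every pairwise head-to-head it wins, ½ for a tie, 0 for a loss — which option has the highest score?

B: loses to C, A, and D → score 0.
C: beats B, A, and D → score 3.
A: beats B and D; loses to C → score 2.
D: beats B; loses to C and A → score 1.
C has the best pairwise record.

C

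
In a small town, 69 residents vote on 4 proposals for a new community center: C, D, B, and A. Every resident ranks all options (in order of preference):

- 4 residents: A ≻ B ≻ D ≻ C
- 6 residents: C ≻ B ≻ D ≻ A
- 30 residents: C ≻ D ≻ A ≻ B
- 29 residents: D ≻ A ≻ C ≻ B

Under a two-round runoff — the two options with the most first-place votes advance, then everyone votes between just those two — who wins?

Round 1 first-place votes: C 36, D 29, B 0, A 4.
C and D advance.
Runoff: C is preferred to D by 36 voters; D by 33.
C wins the runoff.

C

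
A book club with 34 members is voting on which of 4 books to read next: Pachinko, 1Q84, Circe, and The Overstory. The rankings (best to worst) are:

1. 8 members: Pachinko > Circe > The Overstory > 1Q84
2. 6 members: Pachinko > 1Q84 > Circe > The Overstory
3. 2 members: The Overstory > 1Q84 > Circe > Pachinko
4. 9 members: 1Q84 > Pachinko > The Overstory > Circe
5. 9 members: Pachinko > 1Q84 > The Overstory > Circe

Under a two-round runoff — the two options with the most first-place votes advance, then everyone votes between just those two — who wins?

Round 1 first-place votes: Pachinko 23, 1Q84 9, Circe 0, The Overstory 2.
Pachinko and 1Q84 advance.
Runoff: Pachinko is preferred to 1Q84 by 23 voters; 1Q84 by 11.
Pachinko wins the runoff.

Pachinko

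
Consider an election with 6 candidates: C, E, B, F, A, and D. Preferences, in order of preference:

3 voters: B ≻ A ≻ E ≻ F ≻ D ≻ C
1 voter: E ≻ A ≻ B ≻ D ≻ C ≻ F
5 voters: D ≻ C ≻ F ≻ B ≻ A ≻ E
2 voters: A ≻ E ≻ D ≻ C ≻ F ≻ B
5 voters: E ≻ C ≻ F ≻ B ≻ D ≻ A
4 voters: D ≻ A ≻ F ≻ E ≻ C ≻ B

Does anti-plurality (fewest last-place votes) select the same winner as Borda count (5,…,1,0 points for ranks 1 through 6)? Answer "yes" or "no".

Anti-plurality — last-place votes: C 3, E 5, B 6, F 1, A 5, D 0. Winner: D.
Borda — scores: C 49, E 55, B 38, F 50, A 47, D 61. Winner: D.
The two methods agree.

yes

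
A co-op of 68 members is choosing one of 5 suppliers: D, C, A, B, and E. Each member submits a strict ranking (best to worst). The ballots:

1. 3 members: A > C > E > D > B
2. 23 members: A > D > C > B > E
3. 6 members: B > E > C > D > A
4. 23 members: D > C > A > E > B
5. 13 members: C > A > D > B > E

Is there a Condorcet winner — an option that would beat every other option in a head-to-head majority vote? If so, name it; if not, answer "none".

none

Checking pairwise contests:
A beats D 39–29.
D beats C 46–22.
C beats A 42–26.
D beats B 62–6.
D beats E 59–9.
Every option loses at least one head-to-head, so there is no Condorcet winner.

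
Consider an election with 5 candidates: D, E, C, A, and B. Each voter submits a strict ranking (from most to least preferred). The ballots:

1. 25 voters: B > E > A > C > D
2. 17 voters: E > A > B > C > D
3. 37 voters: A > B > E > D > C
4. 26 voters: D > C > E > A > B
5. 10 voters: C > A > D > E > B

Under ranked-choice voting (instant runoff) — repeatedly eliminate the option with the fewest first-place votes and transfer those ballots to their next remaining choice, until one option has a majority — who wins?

Round 1: D 26, E 17, C 10, A 37, B 25. Eliminate C.
Round 2: D 26, E 17, A 47, B 25. Eliminate E.
Round 3: D 26, A 64, B 25. A has a majority.

A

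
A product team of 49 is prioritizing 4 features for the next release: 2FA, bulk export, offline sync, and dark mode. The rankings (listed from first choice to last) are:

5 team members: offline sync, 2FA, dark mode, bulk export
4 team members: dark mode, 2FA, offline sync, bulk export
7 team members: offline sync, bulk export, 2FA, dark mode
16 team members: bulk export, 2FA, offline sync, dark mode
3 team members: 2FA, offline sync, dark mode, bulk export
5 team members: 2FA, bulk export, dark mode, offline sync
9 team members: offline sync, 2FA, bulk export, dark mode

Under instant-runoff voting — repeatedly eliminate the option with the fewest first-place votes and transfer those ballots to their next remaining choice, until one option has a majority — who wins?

offline sync

Round 1: 2FA 8, bulk export 16, offline sync 21, dark mode 4. Eliminate dark mode.
Round 2: 2FA 12, bulk export 16, offline sync 21. Eliminate 2FA.
Round 3: bulk export 21, offline sync 28. Offline sync has a majority.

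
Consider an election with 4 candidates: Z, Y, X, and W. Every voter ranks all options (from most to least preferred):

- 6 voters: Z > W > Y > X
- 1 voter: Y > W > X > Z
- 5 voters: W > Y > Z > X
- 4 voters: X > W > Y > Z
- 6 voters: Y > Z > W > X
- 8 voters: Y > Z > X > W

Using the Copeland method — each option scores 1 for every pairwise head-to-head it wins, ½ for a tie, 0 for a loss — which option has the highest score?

Y

Z: beats X and W; loses to Y → score 2.
Y: beats Z and X; ties W → score 2.5.
X: loses to Z, Y, and W → score 0.
W: beats X; ties Y; loses to Z → score 1.5.
Y has the best pairwise record.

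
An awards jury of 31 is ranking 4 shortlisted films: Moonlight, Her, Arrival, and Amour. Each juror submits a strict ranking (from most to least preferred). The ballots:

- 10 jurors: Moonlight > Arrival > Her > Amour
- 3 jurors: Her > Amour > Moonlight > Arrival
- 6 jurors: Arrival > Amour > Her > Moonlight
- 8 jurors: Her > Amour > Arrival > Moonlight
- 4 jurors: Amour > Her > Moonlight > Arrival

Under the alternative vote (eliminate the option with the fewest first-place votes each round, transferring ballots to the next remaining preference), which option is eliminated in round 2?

Arrival

Round 1: Moonlight 10, Her 11, Arrival 6, Amour 4. Eliminate Amour.
Round 2: Moonlight 10, Her 15, Arrival 6. Eliminate Arrival.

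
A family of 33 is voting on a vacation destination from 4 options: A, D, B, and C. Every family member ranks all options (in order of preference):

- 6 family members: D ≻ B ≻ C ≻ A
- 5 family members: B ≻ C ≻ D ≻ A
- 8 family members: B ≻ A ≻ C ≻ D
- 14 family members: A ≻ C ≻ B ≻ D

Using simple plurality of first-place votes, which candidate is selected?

First-place votes: A 14, D 6, B 13, C 0.
A has the most first-place votes.

A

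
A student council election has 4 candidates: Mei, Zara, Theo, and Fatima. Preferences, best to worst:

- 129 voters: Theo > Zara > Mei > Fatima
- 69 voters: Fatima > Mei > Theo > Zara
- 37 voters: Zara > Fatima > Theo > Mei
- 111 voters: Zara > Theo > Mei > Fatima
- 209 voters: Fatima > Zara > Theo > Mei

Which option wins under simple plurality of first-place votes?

Fatima

First-place votes: Mei 0, Zara 148, Theo 129, Fatima 278.
Fatima has the most first-place votes.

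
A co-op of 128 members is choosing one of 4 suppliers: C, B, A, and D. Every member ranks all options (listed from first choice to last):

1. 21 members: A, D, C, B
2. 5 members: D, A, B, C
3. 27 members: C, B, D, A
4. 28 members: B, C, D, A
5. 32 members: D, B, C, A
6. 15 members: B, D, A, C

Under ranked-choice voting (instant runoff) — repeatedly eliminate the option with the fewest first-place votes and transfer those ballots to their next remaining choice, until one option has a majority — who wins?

Round 1: C 27, B 43, A 21, D 37. Eliminate A.
Round 2: C 27, B 43, D 58. Eliminate C.
Round 3: B 70, D 58. B has a majority.

B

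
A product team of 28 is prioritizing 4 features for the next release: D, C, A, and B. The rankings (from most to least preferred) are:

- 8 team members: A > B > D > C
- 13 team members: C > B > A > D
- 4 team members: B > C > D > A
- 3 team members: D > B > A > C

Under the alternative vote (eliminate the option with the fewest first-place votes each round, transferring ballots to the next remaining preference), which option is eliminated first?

D

Round 1: D 3, C 13, A 8, B 4. Eliminate D.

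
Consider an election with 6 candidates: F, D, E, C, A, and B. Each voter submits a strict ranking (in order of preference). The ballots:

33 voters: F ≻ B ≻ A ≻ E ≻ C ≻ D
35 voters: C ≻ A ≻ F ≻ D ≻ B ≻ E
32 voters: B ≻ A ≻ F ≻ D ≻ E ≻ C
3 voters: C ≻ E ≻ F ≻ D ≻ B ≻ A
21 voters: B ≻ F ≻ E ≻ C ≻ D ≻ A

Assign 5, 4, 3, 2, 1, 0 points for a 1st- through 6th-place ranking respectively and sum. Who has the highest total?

F: 33·5 + 35·3 + 32·3 + 3·3 + 21·4 = 459
D: 33·0 + 35·2 + 32·2 + 3·2 + 21·1 = 161
E: 33·2 + 35·0 + 32·1 + 3·4 + 21·3 = 173
C: 33·1 + 35·5 + 32·0 + 3·5 + 21·2 = 265
A: 33·3 + 35·4 + 32·4 + 3·0 + 21·0 = 367
B: 33·4 + 35·1 + 32·5 + 3·1 + 21·5 = 435
F has the highest Borda score (459).

F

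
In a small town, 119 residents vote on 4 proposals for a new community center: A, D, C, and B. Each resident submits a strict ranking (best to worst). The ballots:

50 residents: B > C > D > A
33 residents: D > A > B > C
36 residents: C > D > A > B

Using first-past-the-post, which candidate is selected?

B

First-place votes: A 0, D 33, C 36, B 50.
B has the most first-place votes.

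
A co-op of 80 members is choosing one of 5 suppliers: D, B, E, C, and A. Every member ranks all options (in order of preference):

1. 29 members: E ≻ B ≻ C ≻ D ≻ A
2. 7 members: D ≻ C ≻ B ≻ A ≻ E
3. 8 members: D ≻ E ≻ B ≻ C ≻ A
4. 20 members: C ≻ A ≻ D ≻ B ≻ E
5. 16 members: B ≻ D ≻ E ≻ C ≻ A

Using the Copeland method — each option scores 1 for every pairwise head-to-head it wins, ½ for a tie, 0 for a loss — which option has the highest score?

B

D: beats E and A; loses to B and C → score 2.
B: beats D, E, C, and A → score 4.
E: beats C and A; loses to D and B → score 2.
C: beats D and A; loses to B and E → score 2.
A: loses to D, B, E, and C → score 0.
B has the best pairwise record.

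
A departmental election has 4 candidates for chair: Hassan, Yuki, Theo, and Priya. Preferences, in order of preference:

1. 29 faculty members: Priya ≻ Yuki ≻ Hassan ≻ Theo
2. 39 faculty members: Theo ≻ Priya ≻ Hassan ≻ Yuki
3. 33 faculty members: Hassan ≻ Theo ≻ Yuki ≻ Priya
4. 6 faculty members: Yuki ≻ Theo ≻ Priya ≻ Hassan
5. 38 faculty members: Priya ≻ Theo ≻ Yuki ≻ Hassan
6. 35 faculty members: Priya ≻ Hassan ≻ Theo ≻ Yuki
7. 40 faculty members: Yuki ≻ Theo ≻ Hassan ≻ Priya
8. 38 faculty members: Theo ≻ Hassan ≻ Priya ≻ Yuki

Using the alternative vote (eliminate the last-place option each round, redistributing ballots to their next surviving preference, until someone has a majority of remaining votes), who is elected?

Round 1: Hassan 33, Yuki 46, Theo 77, Priya 102. Eliminate Hassan.
Round 2: Yuki 46, Theo 110, Priya 102. Eliminate Yuki.
Round 3: Theo 156, Priya 102. Theo has a majority.

Theo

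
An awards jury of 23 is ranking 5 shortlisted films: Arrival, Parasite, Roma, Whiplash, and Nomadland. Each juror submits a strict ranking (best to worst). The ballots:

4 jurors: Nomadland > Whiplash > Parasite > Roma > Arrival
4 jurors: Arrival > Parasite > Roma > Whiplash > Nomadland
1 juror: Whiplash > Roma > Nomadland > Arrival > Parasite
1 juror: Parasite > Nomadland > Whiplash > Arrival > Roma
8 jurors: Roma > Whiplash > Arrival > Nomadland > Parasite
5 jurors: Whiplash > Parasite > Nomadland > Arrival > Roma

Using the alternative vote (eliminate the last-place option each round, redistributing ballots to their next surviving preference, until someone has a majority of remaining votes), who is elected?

Roma

Round 1: Arrival 4, Parasite 1, Roma 8, Whiplash 6, Nomadland 4. Eliminate Parasite.
Round 2: Arrival 4, Roma 8, Whiplash 6, Nomadland 5. Eliminate Arrival.
Round 3: Roma 12, Whiplash 6, Nomadland 5. Roma has a majority.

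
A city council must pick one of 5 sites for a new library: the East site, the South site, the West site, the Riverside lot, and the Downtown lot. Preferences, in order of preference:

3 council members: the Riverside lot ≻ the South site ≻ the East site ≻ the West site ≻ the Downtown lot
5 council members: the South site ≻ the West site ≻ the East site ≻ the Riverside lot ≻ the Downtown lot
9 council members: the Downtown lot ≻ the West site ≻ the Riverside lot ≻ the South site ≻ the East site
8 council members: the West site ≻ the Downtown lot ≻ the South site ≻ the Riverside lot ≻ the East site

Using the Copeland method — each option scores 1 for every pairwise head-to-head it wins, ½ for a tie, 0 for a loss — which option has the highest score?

the West site

the East site: loses to the South site, the West site, the Riverside lot, and the Downtown lot → score 0.
the South site: beats the East site and the Riverside lot; loses to the West site and the Downtown lot → score 2.
the West site: beats the East site, the South site, the Riverside lot, and the Downtown lot → score 4.
the Riverside lot: beats the East site; loses to the South site, the West site, and the Downtown lot → score 1.
the Downtown lot: beats the East site, the South site, and the Riverside lot; loses to the West site → score 3.
the West site has the best pairwise record.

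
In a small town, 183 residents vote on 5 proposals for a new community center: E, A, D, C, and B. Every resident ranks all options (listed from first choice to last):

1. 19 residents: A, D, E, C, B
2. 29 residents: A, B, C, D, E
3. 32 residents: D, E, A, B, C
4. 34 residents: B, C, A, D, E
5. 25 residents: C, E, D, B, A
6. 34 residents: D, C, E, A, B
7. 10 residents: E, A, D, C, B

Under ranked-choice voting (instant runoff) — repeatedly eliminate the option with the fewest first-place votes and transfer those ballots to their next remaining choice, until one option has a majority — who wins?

A

Round 1: E 10, A 48, D 66, C 25, B 34. Eliminate E.
Round 2: A 58, D 66, C 25, B 34. Eliminate C.
Round 3: A 58, D 91, B 34. Eliminate B.
Round 4: A 92, D 91. A has a majority.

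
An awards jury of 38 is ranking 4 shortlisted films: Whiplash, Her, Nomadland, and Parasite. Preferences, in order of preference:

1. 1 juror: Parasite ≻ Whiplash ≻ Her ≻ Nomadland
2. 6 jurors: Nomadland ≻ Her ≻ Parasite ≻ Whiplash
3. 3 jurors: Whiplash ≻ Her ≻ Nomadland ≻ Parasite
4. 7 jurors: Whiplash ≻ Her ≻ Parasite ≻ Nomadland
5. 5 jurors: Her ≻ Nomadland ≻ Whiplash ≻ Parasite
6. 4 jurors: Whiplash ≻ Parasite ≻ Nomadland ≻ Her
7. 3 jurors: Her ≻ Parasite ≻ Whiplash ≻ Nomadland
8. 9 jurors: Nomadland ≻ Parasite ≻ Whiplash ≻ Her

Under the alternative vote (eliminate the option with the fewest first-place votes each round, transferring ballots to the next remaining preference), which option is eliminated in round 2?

Her

Round 1: Whiplash 14, Her 8, Nomadland 15, Parasite 1. Eliminate Parasite.
Round 2: Whiplash 15, Her 8, Nomadland 15. Eliminate Her.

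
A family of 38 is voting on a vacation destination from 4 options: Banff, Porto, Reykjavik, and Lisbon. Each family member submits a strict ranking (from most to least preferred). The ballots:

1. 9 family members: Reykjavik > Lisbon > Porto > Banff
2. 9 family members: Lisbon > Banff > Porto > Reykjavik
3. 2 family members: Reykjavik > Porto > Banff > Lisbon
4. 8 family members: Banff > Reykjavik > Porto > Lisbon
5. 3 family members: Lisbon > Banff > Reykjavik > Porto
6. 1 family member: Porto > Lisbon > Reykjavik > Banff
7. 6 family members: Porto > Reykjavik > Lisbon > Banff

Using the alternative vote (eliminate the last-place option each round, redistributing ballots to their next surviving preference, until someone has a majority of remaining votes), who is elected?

Round 1: Banff 8, Porto 7, Reykjavik 11, Lisbon 12. Eliminate Porto.
Round 2: Banff 8, Reykjavik 17, Lisbon 13. Eliminate Banff.
Round 3: Reykjavik 25, Lisbon 13. Reykjavik has a majority.

Reykjavik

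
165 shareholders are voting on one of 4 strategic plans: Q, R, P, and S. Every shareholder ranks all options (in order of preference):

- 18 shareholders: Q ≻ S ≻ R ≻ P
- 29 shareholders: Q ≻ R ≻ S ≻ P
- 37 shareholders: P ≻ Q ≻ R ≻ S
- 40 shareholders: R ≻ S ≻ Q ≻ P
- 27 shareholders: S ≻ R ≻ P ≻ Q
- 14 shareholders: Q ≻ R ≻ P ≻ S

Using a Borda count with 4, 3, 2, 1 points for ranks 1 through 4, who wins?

R

Q: 18·4 + 29·4 + 37·3 + 40·2 + 27·1 + 14·4 = 462
R: 18·2 + 29·3 + 37·2 + 40·4 + 27·3 + 14·3 = 480
P: 18·1 + 29·1 + 37·4 + 40·1 + 27·2 + 14·2 = 317
S: 18·3 + 29·2 + 37·1 + 40·3 + 27·4 + 14·1 = 391
R has the highest Borda score (480).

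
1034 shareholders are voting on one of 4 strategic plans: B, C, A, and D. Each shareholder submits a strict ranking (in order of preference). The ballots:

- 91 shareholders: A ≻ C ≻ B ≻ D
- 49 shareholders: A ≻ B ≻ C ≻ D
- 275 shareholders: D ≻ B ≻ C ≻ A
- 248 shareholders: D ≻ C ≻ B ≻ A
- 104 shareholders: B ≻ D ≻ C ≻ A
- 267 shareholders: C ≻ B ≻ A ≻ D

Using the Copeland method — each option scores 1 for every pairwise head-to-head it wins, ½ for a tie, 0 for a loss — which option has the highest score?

B: beats A; loses to C and D → score 1.
C: beats B and A; loses to D → score 2.
A: loses to B, C, and D → score 0.
D: beats B, C, and A → score 3.
D has the best pairwise record.

D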